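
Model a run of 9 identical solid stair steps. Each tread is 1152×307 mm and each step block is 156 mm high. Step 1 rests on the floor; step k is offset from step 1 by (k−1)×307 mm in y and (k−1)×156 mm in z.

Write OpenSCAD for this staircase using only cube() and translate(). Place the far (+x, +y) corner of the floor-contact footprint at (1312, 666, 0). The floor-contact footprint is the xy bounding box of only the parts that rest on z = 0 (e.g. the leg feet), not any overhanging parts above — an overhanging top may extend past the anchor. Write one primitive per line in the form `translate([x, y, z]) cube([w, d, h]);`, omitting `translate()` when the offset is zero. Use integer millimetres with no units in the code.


translate([160, 359, 0]) cube([1152, 307, 156]);
translate([160, 666, 156]) cube([1152, 307, 156]);
translate([160, 973, 312]) cube([1152, 307, 156]);
translate([160, 1280, 468]) cube([1152, 307, 156]);
translate([160, 1587, 624]) cube([1152, 307, 156]);
translate([160, 1894, 780]) cube([1152, 307, 156]);
translate([160, 2201, 936]) cube([1152, 307, 156]);
translate([160, 2508, 1092]) cube([1152, 307, 156]);
translate([160, 2815, 1248]) cube([1152, 307, 156]);


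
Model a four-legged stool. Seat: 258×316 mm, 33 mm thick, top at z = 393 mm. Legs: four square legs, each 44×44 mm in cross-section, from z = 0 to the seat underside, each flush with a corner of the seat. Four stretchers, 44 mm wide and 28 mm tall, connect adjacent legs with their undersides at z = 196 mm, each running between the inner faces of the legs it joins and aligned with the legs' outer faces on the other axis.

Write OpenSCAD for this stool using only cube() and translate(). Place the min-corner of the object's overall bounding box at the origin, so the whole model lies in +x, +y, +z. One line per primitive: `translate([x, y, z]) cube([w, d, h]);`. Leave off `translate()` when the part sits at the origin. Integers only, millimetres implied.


// leg_h = 393 - 33 = 360
// stretcher span = 258 - 2*44 = 170
translate([0, 0, 360]) cube([258, 316, 33]);
cube([44, 44, 360]);
translate([214, 0, 0]) cube([44, 44, 360]);
translate([0, 272, 0]) cube([44, 44, 360]);
translate([214, 272, 0]) cube([44, 44, 360]);
translate([44, 0, 196]) cube([170, 44, 28]);
translate([44, 272, 196]) cube([170, 44, 28]);
translate([0, 44, 196]) cube([44, 228, 28]);
translate([214, 44, 196]) cube([44, 228, 28]);


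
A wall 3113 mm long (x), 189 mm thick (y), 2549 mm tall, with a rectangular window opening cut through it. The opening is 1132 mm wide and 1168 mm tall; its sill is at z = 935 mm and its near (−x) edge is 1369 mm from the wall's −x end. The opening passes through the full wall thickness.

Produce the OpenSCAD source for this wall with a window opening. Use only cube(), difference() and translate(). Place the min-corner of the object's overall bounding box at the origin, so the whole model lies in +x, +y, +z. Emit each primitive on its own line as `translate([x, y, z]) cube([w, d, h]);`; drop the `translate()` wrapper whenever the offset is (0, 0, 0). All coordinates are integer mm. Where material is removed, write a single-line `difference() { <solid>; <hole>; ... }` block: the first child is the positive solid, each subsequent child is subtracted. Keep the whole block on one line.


difference() { cube([3113, 189, 2549]); translate([1369, 0, 935]) cube([1132, 189, 1168]); }


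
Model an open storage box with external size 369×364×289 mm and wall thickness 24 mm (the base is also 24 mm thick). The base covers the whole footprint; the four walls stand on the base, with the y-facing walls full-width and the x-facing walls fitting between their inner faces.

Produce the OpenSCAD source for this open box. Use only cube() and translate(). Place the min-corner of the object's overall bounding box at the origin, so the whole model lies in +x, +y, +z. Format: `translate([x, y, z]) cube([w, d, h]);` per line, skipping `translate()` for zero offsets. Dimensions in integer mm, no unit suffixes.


cube([369, 364, 24]);
translate([0, 0, 24]) cube([369, 24, 265]);
translate([0, 340, 24]) cube([369, 24, 265]);
translate([0, 24, 24]) cube([24, 316, 265]);
translate([345, 24, 24]) cube([24, 316, 265]);


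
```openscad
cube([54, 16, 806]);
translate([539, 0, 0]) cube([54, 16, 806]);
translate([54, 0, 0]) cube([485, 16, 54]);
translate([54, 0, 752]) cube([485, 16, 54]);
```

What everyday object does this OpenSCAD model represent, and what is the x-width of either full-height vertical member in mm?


A picture frame. The border width is 54 mm.

Four thin pieces enclosing a rectangular opening — a picture frame. The two full-height stiles are 806 mm tall; the top rail sits at z = 752 and is 54 mm tall, so the border above the opening is 806 − 752 = 54 mm, matching the stile x-width.


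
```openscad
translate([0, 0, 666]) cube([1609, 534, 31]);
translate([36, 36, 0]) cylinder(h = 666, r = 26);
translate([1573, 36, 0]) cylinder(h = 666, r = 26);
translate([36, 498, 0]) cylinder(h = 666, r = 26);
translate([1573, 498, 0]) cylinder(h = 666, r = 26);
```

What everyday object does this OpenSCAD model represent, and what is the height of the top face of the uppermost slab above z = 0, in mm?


A table. The table height is 697 mm.

A 1609×534×31 slab sits at z = 666 on four Ø52 mm round legs — a table. The top surface is at 666 + 31 = 697 mm.


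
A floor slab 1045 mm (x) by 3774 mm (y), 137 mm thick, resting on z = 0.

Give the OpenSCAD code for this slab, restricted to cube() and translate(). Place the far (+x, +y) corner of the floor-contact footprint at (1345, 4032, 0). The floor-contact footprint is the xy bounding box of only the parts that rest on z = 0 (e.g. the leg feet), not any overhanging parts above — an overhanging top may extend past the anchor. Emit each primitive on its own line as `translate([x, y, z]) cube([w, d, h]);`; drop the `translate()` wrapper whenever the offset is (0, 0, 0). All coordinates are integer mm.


translate([300, 258, 0]) cube([1045, 3774, 137]);


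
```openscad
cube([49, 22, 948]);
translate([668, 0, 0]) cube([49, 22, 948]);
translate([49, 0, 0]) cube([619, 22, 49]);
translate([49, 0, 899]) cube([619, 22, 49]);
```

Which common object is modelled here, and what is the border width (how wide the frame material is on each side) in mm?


A picture frame. The border width is 49 mm.

Four thin pieces enclosing a rectangular opening — a picture frame. The two full-height stiles are 948 mm tall; the top rail sits at z = 899 and is 49 mm tall, so the border above the opening is 948 − 899 = 49 mm, matching the stile x-width.


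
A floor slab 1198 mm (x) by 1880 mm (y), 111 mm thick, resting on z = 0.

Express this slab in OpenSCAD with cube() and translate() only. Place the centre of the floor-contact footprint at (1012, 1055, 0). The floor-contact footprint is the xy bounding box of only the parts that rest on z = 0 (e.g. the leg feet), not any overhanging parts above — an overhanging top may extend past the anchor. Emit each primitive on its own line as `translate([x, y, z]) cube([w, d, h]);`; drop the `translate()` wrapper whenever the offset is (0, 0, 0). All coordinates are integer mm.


translate([413, 115, 0]) cube([1198, 1880, 111]);


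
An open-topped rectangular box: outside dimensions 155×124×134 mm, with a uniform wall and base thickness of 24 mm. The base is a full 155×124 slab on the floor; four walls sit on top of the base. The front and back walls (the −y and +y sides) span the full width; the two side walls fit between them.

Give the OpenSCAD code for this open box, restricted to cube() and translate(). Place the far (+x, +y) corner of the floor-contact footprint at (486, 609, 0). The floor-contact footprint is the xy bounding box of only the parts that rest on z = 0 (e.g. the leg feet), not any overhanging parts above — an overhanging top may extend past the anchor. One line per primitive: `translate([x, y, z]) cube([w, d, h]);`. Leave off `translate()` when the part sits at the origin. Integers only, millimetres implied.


translate([331, 485, 0]) cube([155, 124, 24]);
translate([331, 485, 24]) cube([155, 24, 110]);
translate([331, 585, 24]) cube([155, 24, 110]);
translate([331, 509, 24]) cube([24, 76, 110]);
translate([462, 509, 24]) cube([24, 76, 110]);


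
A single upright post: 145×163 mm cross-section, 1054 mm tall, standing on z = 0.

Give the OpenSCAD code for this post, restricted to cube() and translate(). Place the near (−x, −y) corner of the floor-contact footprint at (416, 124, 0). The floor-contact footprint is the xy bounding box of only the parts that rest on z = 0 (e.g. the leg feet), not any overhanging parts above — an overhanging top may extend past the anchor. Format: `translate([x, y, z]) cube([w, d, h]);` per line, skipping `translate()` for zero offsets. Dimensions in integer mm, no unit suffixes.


translate([416, 124, 0]) cube([145, 163, 1054]);


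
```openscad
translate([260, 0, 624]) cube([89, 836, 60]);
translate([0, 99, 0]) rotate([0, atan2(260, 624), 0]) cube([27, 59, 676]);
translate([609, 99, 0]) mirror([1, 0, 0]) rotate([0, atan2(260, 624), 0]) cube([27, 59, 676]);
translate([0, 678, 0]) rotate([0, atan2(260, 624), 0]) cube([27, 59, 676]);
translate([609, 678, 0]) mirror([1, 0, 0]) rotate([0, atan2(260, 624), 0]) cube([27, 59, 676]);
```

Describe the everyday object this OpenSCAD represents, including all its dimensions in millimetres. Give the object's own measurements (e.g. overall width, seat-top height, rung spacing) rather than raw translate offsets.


A sawhorse. A 89×836×60 mm beam (x, y, z) sits on two A-frame leg pairs. Each pair is two raked legs of 27×59 mm section (59 mm along y) splaying symmetrically in x. Each leg rises 624 mm vertically over 260 mm of horizontal reach and is 676 mm long along its own axis. Every leg's outer bottom edge rests on the floor and its outer top edge meets a bottom edge of the beam — the left legs (tilting toward +x) meet the beam's −x bottom edge, the right legs (their mirror images, tilting toward −x) meet its +x bottom edge — so the leg tops tuck under the beam, the beam's underside is 624 mm above the floor, and the feet are 609 mm apart outside-to-outside with the beam centred between them. The two leg pairs are set in 99 mm from either end of the beam.


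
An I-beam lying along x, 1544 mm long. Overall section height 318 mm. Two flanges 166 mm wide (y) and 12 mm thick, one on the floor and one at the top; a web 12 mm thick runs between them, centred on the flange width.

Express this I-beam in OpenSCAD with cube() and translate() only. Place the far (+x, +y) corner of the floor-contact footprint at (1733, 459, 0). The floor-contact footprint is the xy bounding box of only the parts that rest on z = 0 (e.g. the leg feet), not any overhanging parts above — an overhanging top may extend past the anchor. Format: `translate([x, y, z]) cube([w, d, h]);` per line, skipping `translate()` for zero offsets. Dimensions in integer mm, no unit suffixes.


translate([189, 293, 0]) cube([1544, 166, 12]);
translate([189, 370, 12]) cube([1544, 12, 294]);
translate([189, 293, 306]) cube([1544, 166, 12]);


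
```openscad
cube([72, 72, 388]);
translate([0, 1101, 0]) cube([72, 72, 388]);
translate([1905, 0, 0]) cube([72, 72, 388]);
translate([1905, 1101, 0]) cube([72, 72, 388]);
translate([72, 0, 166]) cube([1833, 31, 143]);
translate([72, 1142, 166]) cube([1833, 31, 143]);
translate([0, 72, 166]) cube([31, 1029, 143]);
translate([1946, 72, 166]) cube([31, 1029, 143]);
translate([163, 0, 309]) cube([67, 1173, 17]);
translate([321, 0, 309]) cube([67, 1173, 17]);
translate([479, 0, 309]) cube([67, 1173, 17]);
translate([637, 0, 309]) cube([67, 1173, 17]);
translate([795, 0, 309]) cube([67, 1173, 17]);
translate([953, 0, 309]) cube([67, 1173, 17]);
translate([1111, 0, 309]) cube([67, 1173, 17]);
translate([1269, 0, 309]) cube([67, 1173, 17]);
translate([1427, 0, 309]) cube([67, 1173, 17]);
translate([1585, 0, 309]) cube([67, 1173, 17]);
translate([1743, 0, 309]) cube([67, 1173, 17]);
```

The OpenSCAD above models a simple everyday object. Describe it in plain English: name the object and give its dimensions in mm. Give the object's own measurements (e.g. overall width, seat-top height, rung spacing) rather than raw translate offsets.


A bed frame 1977 mm long (x) by 1173 mm wide (y). Four 72×72 mm corner posts, 388 mm tall, at the corners of the footprint. Four rails of 31 mm thickness and 143 mm height run between adjacent posts with their undersides at z = 166 mm, their outer faces flush with the outside of the frame (the two x-running rails run between the posts' inner faces; the two y-running rails run between the posts' inner faces). 11 slats, each 67 mm wide (x) and 17 mm thick, lie across the top of the two x-running rails, running the full 1173 mm width of the frame in y; along x they sit between the end posts with a 91 mm gap after the −x posts and between neighbouring slats, leaving 95 mm before the +x posts.


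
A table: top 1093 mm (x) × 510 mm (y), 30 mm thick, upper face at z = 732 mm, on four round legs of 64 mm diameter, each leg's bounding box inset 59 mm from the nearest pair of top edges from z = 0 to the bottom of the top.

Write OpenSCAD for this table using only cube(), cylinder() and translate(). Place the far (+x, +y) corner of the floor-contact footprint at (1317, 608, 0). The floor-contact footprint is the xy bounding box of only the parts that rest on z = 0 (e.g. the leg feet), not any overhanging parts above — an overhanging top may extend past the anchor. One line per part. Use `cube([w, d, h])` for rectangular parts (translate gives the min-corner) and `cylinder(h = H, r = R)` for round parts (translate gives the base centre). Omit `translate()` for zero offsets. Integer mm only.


translate([283, 157, 702]) cube([1093, 510, 30]);
translate([374, 248, 0]) cylinder(h = 702, r = 32);
translate([1285, 248, 0]) cylinder(h = 702, r = 32);
translate([374, 576, 0]) cylinder(h = 702, r = 32);
translate([1285, 576, 0]) cylinder(h = 702, r = 32);


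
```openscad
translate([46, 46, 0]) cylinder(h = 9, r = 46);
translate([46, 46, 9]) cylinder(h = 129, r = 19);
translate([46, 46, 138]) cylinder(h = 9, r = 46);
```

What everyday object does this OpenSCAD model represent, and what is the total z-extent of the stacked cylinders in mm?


A spool. The overall height is 147 mm.

Three coaxial cylinders, large–small–large — a spool. Two 9 mm flanges and a 129 mm core give 9 + 129 + 9 = 147 mm.


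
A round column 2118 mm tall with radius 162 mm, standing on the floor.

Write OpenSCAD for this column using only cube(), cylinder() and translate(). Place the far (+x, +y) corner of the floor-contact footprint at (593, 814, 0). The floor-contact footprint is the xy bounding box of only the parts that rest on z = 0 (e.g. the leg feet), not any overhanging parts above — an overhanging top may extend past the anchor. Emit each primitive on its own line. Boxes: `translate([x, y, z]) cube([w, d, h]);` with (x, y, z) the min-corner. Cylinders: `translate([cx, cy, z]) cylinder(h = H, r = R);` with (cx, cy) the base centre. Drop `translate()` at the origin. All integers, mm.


translate([431, 652, 0]) cylinder(h = 2118, r = 162);


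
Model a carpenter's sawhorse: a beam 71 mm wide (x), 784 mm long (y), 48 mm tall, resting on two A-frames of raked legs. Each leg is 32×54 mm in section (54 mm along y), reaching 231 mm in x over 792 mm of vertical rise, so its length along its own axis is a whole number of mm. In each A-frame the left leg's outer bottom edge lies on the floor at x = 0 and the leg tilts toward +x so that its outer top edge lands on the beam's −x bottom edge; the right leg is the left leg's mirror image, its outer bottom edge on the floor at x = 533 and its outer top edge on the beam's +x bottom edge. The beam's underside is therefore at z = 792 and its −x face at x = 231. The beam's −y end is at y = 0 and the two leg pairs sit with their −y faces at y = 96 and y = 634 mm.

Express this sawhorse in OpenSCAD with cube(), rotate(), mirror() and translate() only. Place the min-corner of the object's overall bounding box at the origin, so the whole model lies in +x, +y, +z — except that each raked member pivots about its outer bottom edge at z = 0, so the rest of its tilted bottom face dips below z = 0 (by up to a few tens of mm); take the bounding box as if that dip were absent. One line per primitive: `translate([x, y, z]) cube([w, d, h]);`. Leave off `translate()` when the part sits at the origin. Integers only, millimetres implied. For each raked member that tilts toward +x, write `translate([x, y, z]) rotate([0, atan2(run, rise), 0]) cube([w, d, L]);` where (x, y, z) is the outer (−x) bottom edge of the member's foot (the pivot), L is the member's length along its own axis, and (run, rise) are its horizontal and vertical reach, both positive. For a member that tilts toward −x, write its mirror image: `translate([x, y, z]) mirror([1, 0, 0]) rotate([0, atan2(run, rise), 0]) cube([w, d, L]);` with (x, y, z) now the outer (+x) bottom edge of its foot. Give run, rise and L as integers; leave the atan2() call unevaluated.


translate([231, 0, 792]) cube([71, 784, 48]);
translate([0, 96, 0]) rotate([0, atan2(231, 792), 0]) cube([32, 54, 825]);
translate([533, 96, 0]) mirror([1, 0, 0]) rotate([0, atan2(231, 792), 0]) cube([32, 54, 825]);
translate([0, 634, 0]) rotate([0, atan2(231, 792), 0]) cube([32, 54, 825]);
translate([533, 634, 0]) mirror([1, 0, 0]) rotate([0, atan2(231, 792), 0]) cube([32, 54, 825]);


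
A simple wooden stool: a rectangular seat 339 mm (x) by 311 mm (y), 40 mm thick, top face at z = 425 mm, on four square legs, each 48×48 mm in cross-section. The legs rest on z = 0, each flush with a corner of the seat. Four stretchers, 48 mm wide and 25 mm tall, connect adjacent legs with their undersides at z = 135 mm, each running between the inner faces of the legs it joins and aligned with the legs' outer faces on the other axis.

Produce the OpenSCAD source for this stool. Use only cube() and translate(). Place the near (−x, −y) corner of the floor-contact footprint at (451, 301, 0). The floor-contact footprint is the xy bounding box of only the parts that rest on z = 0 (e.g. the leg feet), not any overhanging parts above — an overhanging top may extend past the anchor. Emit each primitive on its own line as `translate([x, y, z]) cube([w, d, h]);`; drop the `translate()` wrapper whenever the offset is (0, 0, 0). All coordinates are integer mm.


translate([451, 301, 385]) cube([339, 311, 40]);
translate([451, 301, 0]) cube([48, 48, 385]);
translate([742, 301, 0]) cube([48, 48, 385]);
translate([451, 564, 0]) cube([48, 48, 385]);
translate([742, 564, 0]) cube([48, 48, 385]);
translate([499, 301, 135]) cube([243, 48, 25]);
translate([499, 564, 135]) cube([243, 48, 25]);
translate([451, 349, 135]) cube([48, 215, 25]);
translate([742, 349, 135]) cube([48, 215, 25]);


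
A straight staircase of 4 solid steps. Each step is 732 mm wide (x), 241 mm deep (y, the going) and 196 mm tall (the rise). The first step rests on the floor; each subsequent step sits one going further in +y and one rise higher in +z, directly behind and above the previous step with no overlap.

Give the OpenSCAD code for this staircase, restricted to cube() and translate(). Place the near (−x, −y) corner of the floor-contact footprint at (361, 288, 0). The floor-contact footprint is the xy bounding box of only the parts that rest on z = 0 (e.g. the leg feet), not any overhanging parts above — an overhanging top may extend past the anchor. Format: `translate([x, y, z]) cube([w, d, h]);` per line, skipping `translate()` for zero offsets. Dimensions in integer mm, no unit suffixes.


translate([361, 288, 0]) cube([732, 241, 196]);
translate([361, 529, 196]) cube([732, 241, 196]);
translate([361, 770, 392]) cube([732, 241, 196]);
translate([361, 1011, 588]) cube([732, 241, 196]);


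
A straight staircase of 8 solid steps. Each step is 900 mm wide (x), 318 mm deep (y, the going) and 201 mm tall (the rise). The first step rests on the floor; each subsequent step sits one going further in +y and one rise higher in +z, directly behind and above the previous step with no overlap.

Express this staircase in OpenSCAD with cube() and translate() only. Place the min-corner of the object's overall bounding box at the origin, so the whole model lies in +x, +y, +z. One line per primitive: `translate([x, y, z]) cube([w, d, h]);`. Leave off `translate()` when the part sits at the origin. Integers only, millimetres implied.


cube([900, 318, 201]);
translate([0, 318, 201]) cube([900, 318, 201]);
translate([0, 636, 402]) cube([900, 318, 201]);
translate([0, 954, 603]) cube([900, 318, 201]);
translate([0, 1272, 804]) cube([900, 318, 201]);
translate([0, 1590, 1005]) cube([900, 318, 201]);
translate([0, 1908, 1206]) cube([900, 318, 201]);
translate([0, 2226, 1407]) cube([900, 318, 201]);


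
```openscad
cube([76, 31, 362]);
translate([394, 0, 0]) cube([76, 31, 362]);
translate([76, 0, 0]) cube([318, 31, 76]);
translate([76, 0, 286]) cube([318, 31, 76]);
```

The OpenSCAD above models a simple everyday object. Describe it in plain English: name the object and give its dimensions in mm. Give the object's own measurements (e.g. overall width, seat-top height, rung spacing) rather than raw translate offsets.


A rectangular picture frame lying in the x–z plane (depth along y). The opening is 318 mm wide (x) by 210 mm tall (z), surrounded by a border 76 mm wide on all four sides. The frame is 31 mm deep and is made of two full-height vertical stiles with two horizontal rails fitted between them.


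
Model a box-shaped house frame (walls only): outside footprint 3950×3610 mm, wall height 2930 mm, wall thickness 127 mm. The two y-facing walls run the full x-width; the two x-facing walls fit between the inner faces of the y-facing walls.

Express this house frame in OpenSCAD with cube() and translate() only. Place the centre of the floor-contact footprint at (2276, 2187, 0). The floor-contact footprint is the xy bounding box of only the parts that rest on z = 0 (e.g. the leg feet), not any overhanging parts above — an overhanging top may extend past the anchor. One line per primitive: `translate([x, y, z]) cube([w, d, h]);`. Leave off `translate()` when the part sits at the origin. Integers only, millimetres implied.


translate([301, 382, 0]) cube([3950, 127, 2930]);
translate([301, 3865, 0]) cube([3950, 127, 2930]);
translate([301, 509, 0]) cube([127, 3356, 2930]);
translate([4124, 509, 0]) cube([127, 3356, 2930]);


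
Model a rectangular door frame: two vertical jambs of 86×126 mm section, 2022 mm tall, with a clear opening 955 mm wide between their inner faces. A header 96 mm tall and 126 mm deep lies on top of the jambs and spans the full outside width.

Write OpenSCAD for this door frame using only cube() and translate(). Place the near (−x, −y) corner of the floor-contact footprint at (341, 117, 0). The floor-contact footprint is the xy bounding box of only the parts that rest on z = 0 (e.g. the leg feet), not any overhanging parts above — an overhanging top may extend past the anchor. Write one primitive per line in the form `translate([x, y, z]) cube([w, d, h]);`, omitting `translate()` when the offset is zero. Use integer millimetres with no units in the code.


translate([341, 117, 0]) cube([86, 126, 2022]);
translate([1382, 117, 0]) cube([86, 126, 2022]);
translate([341, 117, 2022]) cube([1127, 126, 96]);


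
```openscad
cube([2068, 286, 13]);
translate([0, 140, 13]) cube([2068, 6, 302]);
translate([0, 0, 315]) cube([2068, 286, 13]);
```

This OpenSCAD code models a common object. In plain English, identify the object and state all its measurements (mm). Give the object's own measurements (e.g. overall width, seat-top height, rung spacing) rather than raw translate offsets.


An I-beam lying along x, 2068 mm long. Overall section height 328 mm. Two flanges 286 mm wide (y) and 13 mm thick, one on the floor and one at the top; a web 6 mm thick runs between them, centred on the flange width.


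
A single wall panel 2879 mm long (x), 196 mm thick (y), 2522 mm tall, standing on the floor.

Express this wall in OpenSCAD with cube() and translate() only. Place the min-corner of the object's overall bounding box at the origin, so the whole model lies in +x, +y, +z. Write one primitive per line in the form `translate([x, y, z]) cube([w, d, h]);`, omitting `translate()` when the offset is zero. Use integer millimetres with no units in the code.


cube([2879, 196, 2522]);


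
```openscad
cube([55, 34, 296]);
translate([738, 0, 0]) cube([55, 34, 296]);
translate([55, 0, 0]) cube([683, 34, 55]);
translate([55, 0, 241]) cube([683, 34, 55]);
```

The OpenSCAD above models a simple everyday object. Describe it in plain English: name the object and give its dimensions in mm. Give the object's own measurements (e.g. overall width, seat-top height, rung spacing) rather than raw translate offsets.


A rectangular picture frame lying in the x–z plane (depth along y). The opening is 683 mm wide (x) by 186 mm tall (z), surrounded by a border 55 mm wide on all four sides. The frame is 34 mm deep and is made of two full-height vertical stiles with two horizontal rails fitted between them.


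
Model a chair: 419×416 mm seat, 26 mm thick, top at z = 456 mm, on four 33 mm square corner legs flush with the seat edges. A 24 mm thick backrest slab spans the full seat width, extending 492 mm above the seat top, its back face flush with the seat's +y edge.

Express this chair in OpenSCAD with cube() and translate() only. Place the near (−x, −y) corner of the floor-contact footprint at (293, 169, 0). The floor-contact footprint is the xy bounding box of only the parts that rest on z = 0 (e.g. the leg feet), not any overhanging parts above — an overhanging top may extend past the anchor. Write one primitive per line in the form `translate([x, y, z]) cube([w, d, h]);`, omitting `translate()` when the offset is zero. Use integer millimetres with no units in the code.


translate([293, 169, 430]) cube([419, 416, 26]);
translate([293, 169, 0]) cube([33, 33, 430]);
translate([679, 169, 0]) cube([33, 33, 430]);
translate([293, 552, 0]) cube([33, 33, 430]);
translate([679, 552, 0]) cube([33, 33, 430]);
translate([293, 561, 456]) cube([419, 24, 492]);


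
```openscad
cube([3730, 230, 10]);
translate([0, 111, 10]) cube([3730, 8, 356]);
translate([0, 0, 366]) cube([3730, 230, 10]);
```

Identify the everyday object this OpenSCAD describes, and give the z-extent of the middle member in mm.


An I-beam. The web height is 356 mm.

Two wide flanges with a thin centred web — an I-beam. Overall 376 mm minus two 10 mm flanges gives a web of 376 − 2·10 = 356 mm.


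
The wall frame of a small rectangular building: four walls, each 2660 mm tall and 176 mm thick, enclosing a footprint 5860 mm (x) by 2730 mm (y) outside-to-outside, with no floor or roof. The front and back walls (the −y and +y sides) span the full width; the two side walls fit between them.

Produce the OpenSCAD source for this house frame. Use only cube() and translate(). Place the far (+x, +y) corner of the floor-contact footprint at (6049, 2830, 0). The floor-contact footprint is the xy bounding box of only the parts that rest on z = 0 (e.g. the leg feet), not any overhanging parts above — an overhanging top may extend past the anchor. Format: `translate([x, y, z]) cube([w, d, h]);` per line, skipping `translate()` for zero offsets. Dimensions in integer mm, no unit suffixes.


translate([189, 100, 0]) cube([5860, 176, 2660]);
translate([189, 2654, 0]) cube([5860, 176, 2660]);
translate([189, 276, 0]) cube([176, 2378, 2660]);
translate([5873, 276, 0]) cube([176, 2378, 2660]);


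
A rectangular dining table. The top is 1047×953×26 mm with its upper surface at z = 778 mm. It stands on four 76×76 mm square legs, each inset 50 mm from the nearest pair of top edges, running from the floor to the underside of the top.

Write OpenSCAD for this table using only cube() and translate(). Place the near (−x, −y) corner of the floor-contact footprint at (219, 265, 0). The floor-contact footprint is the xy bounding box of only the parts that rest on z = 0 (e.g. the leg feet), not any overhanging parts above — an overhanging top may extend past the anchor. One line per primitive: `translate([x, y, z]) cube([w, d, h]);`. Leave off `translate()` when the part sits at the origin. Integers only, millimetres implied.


translate([169, 215, 752]) cube([1047, 953, 26]);
translate([219, 265, 0]) cube([76, 76, 752]);
translate([1090, 265, 0]) cube([76, 76, 752]);
translate([219, 1042, 0]) cube([76, 76, 752]);
translate([1090, 1042, 0]) cube([76, 76, 752]);


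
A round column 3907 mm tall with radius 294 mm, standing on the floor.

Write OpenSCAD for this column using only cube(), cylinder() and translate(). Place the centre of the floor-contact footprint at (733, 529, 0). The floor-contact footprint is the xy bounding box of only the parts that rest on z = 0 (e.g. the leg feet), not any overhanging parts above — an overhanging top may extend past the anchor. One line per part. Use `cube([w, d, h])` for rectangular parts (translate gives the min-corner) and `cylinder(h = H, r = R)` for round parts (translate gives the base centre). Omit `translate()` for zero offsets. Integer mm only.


translate([733, 529, 0]) cylinder(h = 3907, r = 294);


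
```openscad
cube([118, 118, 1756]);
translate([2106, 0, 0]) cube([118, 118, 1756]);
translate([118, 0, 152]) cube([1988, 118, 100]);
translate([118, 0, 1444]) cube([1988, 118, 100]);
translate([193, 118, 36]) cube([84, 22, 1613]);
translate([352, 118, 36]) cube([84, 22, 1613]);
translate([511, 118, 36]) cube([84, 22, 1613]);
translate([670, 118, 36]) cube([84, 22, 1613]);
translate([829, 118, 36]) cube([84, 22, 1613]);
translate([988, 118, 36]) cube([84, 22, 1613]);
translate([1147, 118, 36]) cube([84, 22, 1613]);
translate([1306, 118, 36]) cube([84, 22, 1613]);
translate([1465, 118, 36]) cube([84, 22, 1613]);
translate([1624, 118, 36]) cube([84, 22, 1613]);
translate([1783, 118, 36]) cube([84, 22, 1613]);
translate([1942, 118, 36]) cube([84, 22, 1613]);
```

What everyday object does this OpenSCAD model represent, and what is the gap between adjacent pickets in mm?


A fence section. The picket gap is 75 mm.

Two posts, two rails, 12 pickets — a fence section. Span 1988 mm holds 12 pickets of 84 mm with 13 equal gaps: ⌊(1988 − 12·84) / 13⌋ = 75 mm.


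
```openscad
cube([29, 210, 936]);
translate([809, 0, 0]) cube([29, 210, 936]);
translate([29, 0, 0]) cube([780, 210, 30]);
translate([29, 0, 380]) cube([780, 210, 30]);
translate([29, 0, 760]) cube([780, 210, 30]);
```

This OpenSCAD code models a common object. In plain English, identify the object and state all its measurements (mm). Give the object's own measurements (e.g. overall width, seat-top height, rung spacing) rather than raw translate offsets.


An open bookshelf. Two side panels, each 29 mm thick, 210 mm deep and 936 mm tall, stand 838 mm apart (outside-to-outside). Between them sit 3 shelves, each 30 mm thick and 210 mm deep, spanning the full gap between the sides. The bottom shelf rests on the floor (its underside at z = 0) and the clear gap between one shelf's top and the next shelf's underside is 350 mm.


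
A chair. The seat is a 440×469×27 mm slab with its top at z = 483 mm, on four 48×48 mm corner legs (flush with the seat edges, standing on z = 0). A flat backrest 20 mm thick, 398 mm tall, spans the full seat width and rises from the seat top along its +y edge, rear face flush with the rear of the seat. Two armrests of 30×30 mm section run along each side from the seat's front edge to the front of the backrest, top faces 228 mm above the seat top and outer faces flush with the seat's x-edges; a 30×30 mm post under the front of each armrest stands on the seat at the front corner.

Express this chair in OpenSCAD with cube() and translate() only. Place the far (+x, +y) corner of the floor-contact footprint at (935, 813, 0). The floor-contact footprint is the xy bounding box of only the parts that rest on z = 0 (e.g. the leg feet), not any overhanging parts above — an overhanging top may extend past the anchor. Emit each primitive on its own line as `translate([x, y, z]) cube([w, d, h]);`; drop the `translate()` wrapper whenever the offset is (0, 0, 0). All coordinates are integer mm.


translate([495, 344, 456]) cube([440, 469, 27]);
translate([495, 344, 0]) cube([48, 48, 456]);
translate([887, 344, 0]) cube([48, 48, 456]);
translate([495, 765, 0]) cube([48, 48, 456]);
translate([887, 765, 0]) cube([48, 48, 456]);
translate([495, 793, 483]) cube([440, 20, 398]);
translate([495, 344, 681]) cube([30, 449, 30]);
translate([905, 344, 681]) cube([30, 449, 30]);
translate([495, 344, 483]) cube([30, 30, 198]);
translate([905, 344, 483]) cube([30, 30, 198]);


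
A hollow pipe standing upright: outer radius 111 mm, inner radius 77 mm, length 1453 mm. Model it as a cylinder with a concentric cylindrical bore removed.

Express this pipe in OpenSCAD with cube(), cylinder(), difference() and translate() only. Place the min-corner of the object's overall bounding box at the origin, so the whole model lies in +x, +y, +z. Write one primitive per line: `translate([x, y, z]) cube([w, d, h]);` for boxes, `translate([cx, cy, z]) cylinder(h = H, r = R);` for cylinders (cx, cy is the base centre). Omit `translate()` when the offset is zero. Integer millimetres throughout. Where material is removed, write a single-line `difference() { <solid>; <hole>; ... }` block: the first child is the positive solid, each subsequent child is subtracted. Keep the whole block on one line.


difference() { translate([111, 111, 0]) cylinder(h = 1453, r = 111); translate([111, 111, 0]) cylinder(h = 1453, r = 77); }


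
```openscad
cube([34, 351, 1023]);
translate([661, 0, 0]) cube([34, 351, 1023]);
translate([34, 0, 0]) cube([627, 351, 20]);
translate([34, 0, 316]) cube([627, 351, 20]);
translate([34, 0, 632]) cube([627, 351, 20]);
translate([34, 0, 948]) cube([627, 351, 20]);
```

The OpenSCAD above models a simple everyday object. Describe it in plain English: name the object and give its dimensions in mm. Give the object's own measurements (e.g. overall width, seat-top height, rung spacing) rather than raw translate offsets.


An open bookshelf. Two side panels, each 34 mm thick, 351 mm deep and 1023 mm tall, stand 695 mm apart (outside-to-outside). Between them sit 4 shelves, each 20 mm thick and 351 mm deep, spanning the full gap between the sides. The bottom shelf rests on the floor (its underside at z = 0) and the clear gap between one shelf's top and the next shelf's underside is 296 mm.


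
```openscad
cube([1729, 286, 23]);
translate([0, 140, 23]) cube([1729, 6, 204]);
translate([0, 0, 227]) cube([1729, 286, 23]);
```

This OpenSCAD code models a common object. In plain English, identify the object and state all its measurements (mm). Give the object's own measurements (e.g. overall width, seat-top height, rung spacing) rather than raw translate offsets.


An I-beam lying along x, 1729 mm long. Overall section height 250 mm. Two flanges 286 mm wide (y) and 23 mm thick, one on the floor and one at the top; a web 6 mm thick runs between them, centred on the flange width.


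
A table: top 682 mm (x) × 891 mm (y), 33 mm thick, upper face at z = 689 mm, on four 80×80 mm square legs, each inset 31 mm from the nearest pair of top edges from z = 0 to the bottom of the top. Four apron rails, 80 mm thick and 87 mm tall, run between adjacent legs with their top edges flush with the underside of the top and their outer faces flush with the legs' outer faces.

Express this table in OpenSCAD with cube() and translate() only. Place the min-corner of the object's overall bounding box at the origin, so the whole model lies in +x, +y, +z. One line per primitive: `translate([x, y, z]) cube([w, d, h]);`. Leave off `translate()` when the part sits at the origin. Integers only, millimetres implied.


// leg_h = 689 - 33 = 656
// apron z = 656 - 87 = 569
translate([0, 0, 656]) cube([682, 891, 33]);
translate([31, 31, 0]) cube([80, 80, 656]);
translate([571, 31, 0]) cube([80, 80, 656]);
translate([31, 780, 0]) cube([80, 80, 656]);
translate([571, 780, 0]) cube([80, 80, 656]);
translate([111, 31, 569]) cube([460, 80, 87]);
translate([111, 780, 569]) cube([460, 80, 87]);
translate([31, 111, 569]) cube([80, 669, 87]);
translate([571, 111, 569]) cube([80, 669, 87]);


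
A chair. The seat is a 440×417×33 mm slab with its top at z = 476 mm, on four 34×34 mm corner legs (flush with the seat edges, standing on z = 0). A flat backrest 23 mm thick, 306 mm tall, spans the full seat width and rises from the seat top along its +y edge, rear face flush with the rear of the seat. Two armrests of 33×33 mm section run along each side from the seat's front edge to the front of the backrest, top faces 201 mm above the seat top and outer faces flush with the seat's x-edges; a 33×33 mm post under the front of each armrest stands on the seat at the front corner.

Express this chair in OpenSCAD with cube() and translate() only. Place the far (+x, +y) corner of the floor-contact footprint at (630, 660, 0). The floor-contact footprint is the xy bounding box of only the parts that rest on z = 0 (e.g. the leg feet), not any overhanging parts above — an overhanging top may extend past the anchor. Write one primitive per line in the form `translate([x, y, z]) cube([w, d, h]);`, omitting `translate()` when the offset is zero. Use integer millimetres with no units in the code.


translate([190, 243, 443]) cube([440, 417, 33]);
translate([190, 243, 0]) cube([34, 34, 443]);
translate([596, 243, 0]) cube([34, 34, 443]);
translate([190, 626, 0]) cube([34, 34, 443]);
translate([596, 626, 0]) cube([34, 34, 443]);
translate([190, 637, 476]) cube([440, 23, 306]);
translate([190, 243, 644]) cube([33, 394, 33]);
translate([597, 243, 644]) cube([33, 394, 33]);
translate([190, 243, 476]) cube([33, 33, 168]);
translate([597, 243, 476]) cube([33, 33, 168]);


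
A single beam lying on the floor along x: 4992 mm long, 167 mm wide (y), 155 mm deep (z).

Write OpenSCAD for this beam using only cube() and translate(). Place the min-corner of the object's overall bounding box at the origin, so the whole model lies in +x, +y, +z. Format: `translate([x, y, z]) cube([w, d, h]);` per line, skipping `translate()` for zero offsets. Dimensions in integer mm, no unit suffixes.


cube([4992, 167, 155]);


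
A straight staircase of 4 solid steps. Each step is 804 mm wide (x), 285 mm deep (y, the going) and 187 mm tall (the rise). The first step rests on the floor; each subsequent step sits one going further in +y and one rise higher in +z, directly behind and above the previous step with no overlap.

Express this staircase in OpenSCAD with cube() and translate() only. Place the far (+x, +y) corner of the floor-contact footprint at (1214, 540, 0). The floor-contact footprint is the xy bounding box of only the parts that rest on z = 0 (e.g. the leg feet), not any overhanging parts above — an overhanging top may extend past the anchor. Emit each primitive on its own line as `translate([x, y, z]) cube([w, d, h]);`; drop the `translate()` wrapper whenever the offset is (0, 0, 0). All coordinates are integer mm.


translate([410, 255, 0]) cube([804, 285, 187]);
translate([410, 540, 187]) cube([804, 285, 187]);
translate([410, 825, 374]) cube([804, 285, 187]);
translate([410, 1110, 561]) cube([804, 285, 187]);


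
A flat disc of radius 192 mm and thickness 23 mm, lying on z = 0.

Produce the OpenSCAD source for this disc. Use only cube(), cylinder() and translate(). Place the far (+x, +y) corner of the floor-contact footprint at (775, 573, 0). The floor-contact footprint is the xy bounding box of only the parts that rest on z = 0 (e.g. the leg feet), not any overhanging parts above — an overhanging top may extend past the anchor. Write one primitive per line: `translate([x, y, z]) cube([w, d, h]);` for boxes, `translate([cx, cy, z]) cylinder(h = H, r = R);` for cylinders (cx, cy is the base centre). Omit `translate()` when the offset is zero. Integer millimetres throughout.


translate([583, 381, 0]) cylinder(h = 23, r = 192);
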